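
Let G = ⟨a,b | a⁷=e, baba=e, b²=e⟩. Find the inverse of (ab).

The order of (ab) is 2 (smallest k with (ab)ᵏ = e), so (ab)⁻¹ = (ab)¹ = ab.
Check: (ab) · (ab) → (ab) · a = b;   b · b = e, giving e as required.

Answer: ab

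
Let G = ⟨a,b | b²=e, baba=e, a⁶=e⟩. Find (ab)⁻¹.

The order of (ab) is 2 (smallest k with (ab)ᵏ = e), so (ab)⁻¹ = (ab)¹ = ab.
Check: (ab) · (ab) → (ab) · a = b;   b · b = e, giving e as required.

Answer: ab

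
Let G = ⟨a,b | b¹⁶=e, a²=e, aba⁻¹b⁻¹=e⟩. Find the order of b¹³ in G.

Compute successive powers until reaching e:
  (b¹³)¹ = b¹³, (b¹³)² = b¹⁰, (b¹³)³ = b⁷, (b¹³)⁴ = b⁴, (b¹³)⁵ = b, (b¹³)⁶ = b¹⁴, (b¹³)⁷ = b¹¹, (b¹³)⁸ = b⁸, (b¹³)⁹ = b⁵, (b¹³)¹⁰ = b², (b¹³)¹¹ = b¹⁵, (b¹³)¹² = b¹², (b¹³)¹³ = b⁹, (b¹³)¹⁴ = b⁶, (b¹³)¹⁵ = b³, (b¹³)¹⁶ = e.
The smallest positive k with (b¹³)ᵏ = e is 16.

Answer: 16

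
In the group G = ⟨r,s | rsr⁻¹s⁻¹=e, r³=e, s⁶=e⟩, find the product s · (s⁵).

Compute s · (s⁵) by multiplying left to right and reducing via the relations at each step:
  s · s⁵ = e

Answer: e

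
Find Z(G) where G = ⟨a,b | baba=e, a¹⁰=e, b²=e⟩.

An element z ∈ Z(G) iff z commutes with every generator.
For example a⁵ is central: (a⁵)·a = a⁶ = a·(a⁵); (a⁵)·b = a⁵b = b·(a⁵).
Whereas a ∉ Z(G) since a·b = ab ≠ a⁹b = b·a.
Checking each of the 20 elements this way gives Z(G) = {e, a⁵}, of order 2.

Answer: {e, a⁵}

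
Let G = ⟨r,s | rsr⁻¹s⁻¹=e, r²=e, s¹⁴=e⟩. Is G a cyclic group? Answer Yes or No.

|G| = 28, but the maximum element order in G is 14 < 28. No single element generates all of G, so G is not cyclic.

Answer: No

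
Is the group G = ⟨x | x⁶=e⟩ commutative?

G has a single generator, so G is cyclic and hence abelian.

Answer: Yes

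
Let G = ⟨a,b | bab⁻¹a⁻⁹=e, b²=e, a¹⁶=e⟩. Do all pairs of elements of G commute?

a·b = ab but b·a = a⁹b, so a·b ≠ b·a and G is not abelian.

Answer: No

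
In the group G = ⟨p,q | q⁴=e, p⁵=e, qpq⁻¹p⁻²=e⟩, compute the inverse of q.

The order of q is 4 (smallest k with qᵏ = e), so q⁻¹ = q³ = q³.
Check: q · (q³) → q · q³ = e, giving e as required.

Answer: q³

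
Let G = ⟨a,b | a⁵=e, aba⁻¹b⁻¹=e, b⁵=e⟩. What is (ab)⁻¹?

The order of (ab) is 5 (smallest k with (ab)ᵏ = e), so (ab)⁻¹ = (ab)⁴ = a⁴b⁴.
Check: (ab) · (a⁴b⁴) → (ab) · a⁴ = b;   b · b⁴ = e, giving e as required.

Answer: a⁴b⁴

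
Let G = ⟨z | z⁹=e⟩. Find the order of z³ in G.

Compute successive powers until reaching e:
  (z³)¹ = z³, (z³)² = z⁶, (z³)³ = e.
The smallest positive k with (z³)ᵏ = e is 3.

Answer: 3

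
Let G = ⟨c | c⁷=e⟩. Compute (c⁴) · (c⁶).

Compute (c⁴) · (c⁶) by multiplying left to right and reducing via the relations at each step:
  (c⁴) · c⁶ = c³

Answer: c³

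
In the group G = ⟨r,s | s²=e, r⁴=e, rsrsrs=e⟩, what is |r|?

Compute successive powers until reaching e:
  r¹ = r, r² = r², r³ = r³, r⁴ = e.
The smallest positive k with rᵏ = e is 4.

Answer: 4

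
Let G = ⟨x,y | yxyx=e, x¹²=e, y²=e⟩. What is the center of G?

An element z ∈ Z(G) iff z commutes with every generator.
For example x⁶ is central: (x⁶)·x = x⁷ = x·(x⁶); (x⁶)·y = x⁶y = y·(x⁶).
Whereas x ∉ Z(G) since x·y = xy ≠ x¹¹y = y·x.
Checking each of the 24 elements this way gives Z(G) = {e, x⁶}, of order 2.

Answer: {e, x⁶}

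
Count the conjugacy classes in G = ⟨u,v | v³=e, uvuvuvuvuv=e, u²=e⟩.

The conjugacy classes (representative and size) are:
  [e] (size 1), [uvuv²uvuv²u] (size 15), [vuvuv²u] (size 20), [uv²uv²u] (size 12), [v²uvuv²] (size 12).
Class equation: 1 + 15 + 20 + 12 + 12 = 60 = |G|. So G has 5 conjugacy classes.

Answer: 5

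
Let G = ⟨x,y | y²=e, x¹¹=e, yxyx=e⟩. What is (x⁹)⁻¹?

The order of (x⁹) is 11 (smallest k with (x⁹)ᵏ = e), so (x⁹)⁻¹ = (x⁹)¹⁰ = x².
Check: (x⁹) · (x²) → (x⁹) · x² = e, giving e as required.

Answer: x²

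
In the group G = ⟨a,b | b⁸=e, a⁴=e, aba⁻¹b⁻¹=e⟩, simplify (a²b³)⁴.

Compute successive powers of (a²b³), reducing at each step:
  (a²b³)²: (a²b³) · a² = b³;   (b³) · b³ = b⁶
  (a²b³)³: (b⁶) · a² = a²b⁶;   (a²b⁶) · b³ = a²b
  (a²b³)⁴: (a²b) · a² = b;   b · b³ = b⁴

Answer: b⁴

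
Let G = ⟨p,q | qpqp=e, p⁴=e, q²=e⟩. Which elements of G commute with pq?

⟨pq⟩ ⊆ C_G(pq) since powers of pq commute with pq; so |C_G(pq)| ≥ |⟨pq⟩| = 2.
By orbit–stabilizer, |C_G(pq)| = |G| / |conj. class of pq| = 8 / 2 = 4.
The 4 elements commuting with pq are {e, p², p³q, pq}.

Answer: {e, p², p³q, pq}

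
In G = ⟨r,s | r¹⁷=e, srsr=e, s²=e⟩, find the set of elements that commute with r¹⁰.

⟨r¹⁰⟩ ⊆ C_G(r¹⁰) since powers of r¹⁰ commute with r¹⁰; so |C_G(r¹⁰)| ≥ |⟨r¹⁰⟩| = 17.
By orbit–stabilizer, |C_G(r¹⁰)| = |G| / |conj. class of r¹⁰| = 34 / 2 = 17.
The 17 elements commuting with r¹⁰ are {e, r, r², r³, r⁴, r⁵, r⁶, r⁷, r⁸, r⁹, r¹⁰, r¹¹, r¹², r¹³, r¹⁴, r¹⁵, r¹⁶}.

Answer: {e, r, r², r³, r⁴, r⁵, r⁶, r⁷, r⁸, r⁹, r¹⁰, r¹¹, r¹², r¹³, r¹⁴, r¹⁵, r¹⁶}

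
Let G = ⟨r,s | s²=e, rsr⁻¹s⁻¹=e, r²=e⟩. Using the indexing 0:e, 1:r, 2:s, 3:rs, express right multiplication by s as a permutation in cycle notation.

(0 2)(1 3)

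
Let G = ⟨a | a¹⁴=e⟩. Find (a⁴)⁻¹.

The order of (a⁴) is 7 (smallest k with (a⁴)ᵏ = e), so (a⁴)⁻¹ = (a⁴)⁶ = a¹⁰.
Check: (a⁴) · (a¹⁰) → (a⁴) · a¹⁰ = e, giving e as required.

Answer: a¹⁰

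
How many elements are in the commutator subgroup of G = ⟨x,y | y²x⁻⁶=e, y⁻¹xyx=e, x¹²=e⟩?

G' = [G, G] is generated by all commutators. The generator-pair commutators are: [x, y] = x².
The subgroup they normally generate is {e, x², x⁴, x⁶, x⁸, x¹⁰}, of order 6.
Check: |G/G'| = 24/6 = 4 is the order of the abelianisation.

Answer: 6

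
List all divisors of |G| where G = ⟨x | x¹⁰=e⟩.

|G| = 10 = 2 · 5. By Lagrange's theorem the order of any subgroup divides 10; the divisors of 10 are 1, 2, 5, 10.

Answer: 1, 2, 5, 10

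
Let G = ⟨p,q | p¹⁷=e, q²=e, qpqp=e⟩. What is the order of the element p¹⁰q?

Compute successive powers until reaching e:
  (p¹⁰q)¹ = p¹⁰q, (p¹⁰q)² = e.
The smallest positive k with (p¹⁰q)ᵏ = e is 2.

Answer: 2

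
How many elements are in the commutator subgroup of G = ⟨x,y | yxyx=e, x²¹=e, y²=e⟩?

G' = [G, G] is generated by all commutators. The generator-pair commutators are: [x, y] = x².
The subgroup they normally generate is {e, x, x², x³, x⁴, x⁵, x⁶, x⁷, x⁸, x⁹, x¹⁰, x¹¹, x¹², x¹³, x¹⁴, x¹⁵, x¹⁶, x¹⁷, x¹⁸, x¹⁹, x²⁰}, of order 21.
Check: |G/G'| = 42/21 = 2 is the order of the abelianisation.

Answer: 21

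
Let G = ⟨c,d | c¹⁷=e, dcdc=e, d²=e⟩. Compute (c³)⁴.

Compute successive powers of (c³), reducing at each step:
  (c³)²: (c³) · c³ = c⁶
  (c³)³: (c⁶) · c³ = c⁹
  (c³)⁴: (c⁹) · c³ = c¹²

Answer: c¹²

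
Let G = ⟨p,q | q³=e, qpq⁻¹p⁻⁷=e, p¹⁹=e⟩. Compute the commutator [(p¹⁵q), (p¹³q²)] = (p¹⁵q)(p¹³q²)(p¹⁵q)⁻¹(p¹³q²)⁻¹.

[(p¹⁵q), (p¹³q²)] = (p¹⁵q)·(p¹³q²)·(p¹⁵q)⁻¹·(p¹³q²)⁻¹.
  (p¹⁵q) · (p¹³q²) = p¹¹
  (p¹¹) · (p⁶q²) = p¹⁷q²
  (p¹⁷q²) · (p⁴q) = p⁴

Answer: p⁴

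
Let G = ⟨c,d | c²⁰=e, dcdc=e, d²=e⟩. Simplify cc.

Compute c · c by multiplying left to right and reducing via the relations at each step:
  c · c = c²

Answer: c²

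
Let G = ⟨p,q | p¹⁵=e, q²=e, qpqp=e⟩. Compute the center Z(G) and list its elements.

An element z ∈ Z(G) iff z commutes with every generator.
For example e is central: e·p = p = p·e; e·q = q = q·e.
Whereas p ∉ Z(G) since p·q = pq ≠ p¹⁴q = q·p.
Checking each of the 30 elements this way gives Z(G) = {e}, of order 1.

Answer: {e}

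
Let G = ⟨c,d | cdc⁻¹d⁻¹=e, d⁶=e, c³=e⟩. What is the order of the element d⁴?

Compute successive powers until reaching e:
  (d⁴)¹ = d⁴, (d⁴)² = d², (d⁴)³ = e.
The smallest positive k with (d⁴)ᵏ = e is 3.

Answer: 3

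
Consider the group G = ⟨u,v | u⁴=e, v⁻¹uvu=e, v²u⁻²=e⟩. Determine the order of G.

Enumerate words in the generators, reducing via the relations: the distinct elements are
  {e, u, v, uv, u², u³, v⁻¹, uv⁻¹}.
No further products give new elements, so |G| = 8.

Answer: 8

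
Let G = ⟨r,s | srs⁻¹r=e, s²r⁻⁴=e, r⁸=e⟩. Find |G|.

Enumerate words in the generators, reducing via the relations: the distinct elements are
  {e, r, s, rs, r², r³, r⁴, r⁵, r⁶, r⁷, r²s, r³s, s⁻¹, rs⁻¹, r²s⁻¹, r³s⁻¹}.
No further products give new elements, so |G| = 16.

Answer: 16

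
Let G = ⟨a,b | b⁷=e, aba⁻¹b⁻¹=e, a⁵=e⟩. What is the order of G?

Enumerate words in the generators, reducing via the relations: the distinct elements are
  {a, b, e, ab, a², a³, a⁴, b², b³, b⁴, b⁵, b⁶, ab², ab³, ab⁴, ab⁵, ab⁶, a²b, a³b, a⁴b, a²b², a²b³, a²b⁴, a²b⁵, a²b⁶, a³b², a³b³, a³b⁴, a³b⁵, a³b⁶, a⁴b², a⁴b³, a⁴b⁴, a⁴b⁵, a⁴b⁶}.
No further products give new elements, so |G| = 35.

Answer: 35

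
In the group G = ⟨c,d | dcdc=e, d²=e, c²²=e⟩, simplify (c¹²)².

Compute successive powers of (c¹²), reducing at each step:
  (c¹²)²: (c¹²) · c¹² = c²

Answer: c²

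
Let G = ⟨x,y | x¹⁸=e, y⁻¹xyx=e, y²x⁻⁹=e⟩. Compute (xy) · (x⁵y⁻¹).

Compute (xy) · (x⁵y⁻¹) by multiplying left to right and reducing via the relations at each step:
  (xy) · x⁵ = x⁵y⁻¹
  (x⁵y⁻¹) · y⁻¹ = x¹⁴

Answer: x¹⁴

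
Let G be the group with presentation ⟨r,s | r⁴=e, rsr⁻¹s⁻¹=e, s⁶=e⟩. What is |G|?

Enumerate words in the generators, reducing via the relations: the distinct elements are
  {e, r, s, rs, r², r³, s², s³, s⁴, s⁵, rs², rs³, rs⁴, rs⁵, r²s, r³s, r²s², r²s³, r²s⁴, r²s⁵, r³s², r³s³, r³s⁴, r³s⁵}.
No further products give new elements, so |G| = 24.

Answer: 24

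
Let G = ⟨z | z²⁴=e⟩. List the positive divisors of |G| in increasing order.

|G| = 24 = 2³ · 3. By Lagrange's theorem the order of any subgroup divides 24; the divisors of 24 are 1, 2, 3, 4, 6, 8, 12, 24.

Answer: 1, 2, 3, 4, 6, 8, 12, 24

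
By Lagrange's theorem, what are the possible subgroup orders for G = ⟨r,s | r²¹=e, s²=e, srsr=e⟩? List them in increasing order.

|G| = 42 = 2 · 3 · 7. By Lagrange's theorem the order of any subgroup divides 42; the divisors of 42 are 1, 2, 3, 6, 7, 14, 21, 42.

Answer: 1, 2, 3, 6, 7, 14, 21, 42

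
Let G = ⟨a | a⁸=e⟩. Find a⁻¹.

The order of a is 8 (smallest k with aᵏ = e), so a⁻¹ = a⁷ = a⁷.
Check: a · (a⁷) → a · a⁷ = e, giving e as required.

Answer: a⁷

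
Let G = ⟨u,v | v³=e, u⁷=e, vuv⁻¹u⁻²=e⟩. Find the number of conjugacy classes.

The conjugacy classes (representative and size) are:
  [e] (size 1), [u²] (size 3), [u⁵] (size 3), [v] (size 7), [v²] (size 7).
Class equation: 1 + 3 + 3 + 7 + 7 = 21 = |G|. So G has 5 conjugacy classes.

Answer: 5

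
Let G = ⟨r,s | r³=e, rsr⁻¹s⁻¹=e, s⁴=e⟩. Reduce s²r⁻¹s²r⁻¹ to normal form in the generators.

Multiply left to right, reducing at each step:
  (s²) · r⁻¹ = r²s²
  (r²s²) · s² = r²
  (r²) · r⁻¹ = r

Answer: r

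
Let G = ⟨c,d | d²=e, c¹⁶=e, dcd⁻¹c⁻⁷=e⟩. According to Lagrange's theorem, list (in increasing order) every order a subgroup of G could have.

|G| = 32 = 2⁵. By Lagrange's theorem the order of any subgroup divides 32; the divisors of 32 are 1, 2, 4, 8, 16, 32.

Answer: 1, 2, 4, 8, 16, 32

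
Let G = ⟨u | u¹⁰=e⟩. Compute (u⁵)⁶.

Compute successive powers of (u⁵), reducing at each step:
  (u⁵)²: (u⁵) · u⁵ = e
  (u⁵)³: e · u⁵ = u⁵
  (u⁵)⁴: (u⁵) · u⁵ = e
  (u⁵)⁵: e · u⁵ = u⁵
  (u⁵)⁶: (u⁵) · u⁵ = e

Answer: e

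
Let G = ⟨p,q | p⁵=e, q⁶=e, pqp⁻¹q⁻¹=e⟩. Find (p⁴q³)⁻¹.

The order of (p⁴q³) is 10 (smallest k with (p⁴q³)ᵏ = e), so (p⁴q³)⁻¹ = (p⁴q³)⁹ = pq³.
Check: (p⁴q³) · (pq³) → (p⁴q³) · p = q³;   (q³) · q³ = e, giving e as required.

Answer: pq³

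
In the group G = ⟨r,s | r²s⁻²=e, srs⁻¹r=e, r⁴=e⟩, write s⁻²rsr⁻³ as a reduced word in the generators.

Multiply left to right, reducing at each step:
  (r²) · r = r³
  (r³) · s = rs⁻¹
  (rs⁻¹) · r⁻³ = s⁻¹

Answer: s⁻¹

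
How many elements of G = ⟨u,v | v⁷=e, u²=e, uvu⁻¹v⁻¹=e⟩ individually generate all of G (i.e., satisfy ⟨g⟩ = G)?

G is cyclic of order 14. An element generates G iff its order is 14, and a cyclic group of order 14 has exactly φ(14) = 6 such elements.

Answer: 6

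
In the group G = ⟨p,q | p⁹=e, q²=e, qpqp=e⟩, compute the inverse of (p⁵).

The order of (p⁵) is 9 (smallest k with (p⁵)ᵏ = e), so (p⁵)⁻¹ = (p⁵)⁸ = p⁴.
Check: (p⁵) · (p⁴) → (p⁵) · p⁴ = e, giving e as required.

Answer: p⁴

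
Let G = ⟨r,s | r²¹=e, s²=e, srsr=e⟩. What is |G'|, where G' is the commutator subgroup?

G' = [G, G] is generated by all commutators. The generator-pair commutators are: [r, s] = r².
The subgroup they normally generate is {e, r, r², r³, r⁴, r⁵, r⁶, r⁷, r⁸, r⁹, r¹⁰, r¹¹, r¹², r¹³, r¹⁴, r¹⁵, r¹⁶, r¹⁷, r¹⁸, r¹⁹, r²⁰}, of order 21.
Check: |G/G'| = 42/21 = 2 is the order of the abelianisation.

Answer: 21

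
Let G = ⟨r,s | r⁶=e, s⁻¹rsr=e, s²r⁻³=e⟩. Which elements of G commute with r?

⟨r⟩ ⊆ C_G(r) since powers of r commute with r; so |C_G(r)| ≥ |⟨r⟩| = 6.
By orbit–stabilizer, |C_G(r)| = |G| / |conj. class of r| = 12 / 2 = 6.
The 6 elements commuting with r are {e, r, r², r³, r⁴, r⁵}.

Answer: {e, r, r², r³, r⁴, r⁵}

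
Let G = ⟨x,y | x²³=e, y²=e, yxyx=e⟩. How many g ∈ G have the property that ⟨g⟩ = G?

⟨g⟩ = G would require ord(g) = |G| = 46, but the maximum element order in G is 23 < 46. So G is not cyclic and no single element generates it: the count is 0.

Answer: 0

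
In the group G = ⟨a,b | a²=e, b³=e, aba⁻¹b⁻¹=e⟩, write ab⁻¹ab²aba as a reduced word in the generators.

Multiply left to right, reducing at each step:
  a · b⁻¹ = ab²
  (ab²) · a = b²
  (b²) · b² = b
  b · a = ab
  (ab) · b = ab²
  (ab²) · a = b²

Answer: b²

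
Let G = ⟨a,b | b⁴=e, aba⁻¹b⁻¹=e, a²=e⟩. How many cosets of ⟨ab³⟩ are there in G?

First find ord(ab³) by computing successive powers:
  (ab³)¹ = ab³, (ab³)² = b², (ab³)³ = ab, (ab³)⁴ = e.
So |⟨ab³⟩| = ord(ab³) = 4. With |G| = 8, by Lagrange [G : ⟨ab³⟩] = 8/4 = 2.

Answer: 2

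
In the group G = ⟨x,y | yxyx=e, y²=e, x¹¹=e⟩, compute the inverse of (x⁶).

The order of (x⁶) is 11 (smallest k with (x⁶)ᵏ = e), so (x⁶)⁻¹ = (x⁶)¹⁰ = x⁵.
Check: (x⁶) · (x⁵) → (x⁶) · x⁵ = e, giving e as required.

Answer: x⁵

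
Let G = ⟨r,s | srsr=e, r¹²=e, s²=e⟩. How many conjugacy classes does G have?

The conjugacy classes (representative and size) are:
  [e] (size 1), [r¹¹] (size 2), [r²] (size 2), [r⁹] (size 2), [r⁴] (size 2), [r⁵] (size 2), [r⁶] (size 1), [s] (size 6), [rs] (size 6).
Class equation: 1 + 2 + 2 + 2 + 2 + 2 + 1 + 6 + 6 = 24 = |G|. So G has 9 conjugacy classes.

Answer: 9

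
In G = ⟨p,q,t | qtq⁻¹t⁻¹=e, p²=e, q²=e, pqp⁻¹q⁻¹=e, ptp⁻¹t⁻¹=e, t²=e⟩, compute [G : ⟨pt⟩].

First find ord(pt) by computing successive powers:
  (pt)¹ = pt, (pt)² = e.
So |⟨pt⟩| = ord(pt) = 2. With |G| = 8, by Lagrange [G : ⟨pt⟩] = 8/2 = 4.

Answer: 4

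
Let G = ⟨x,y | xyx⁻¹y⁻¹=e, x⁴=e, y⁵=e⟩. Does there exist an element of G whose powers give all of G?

|G| = 20. The element xy has order 20 (its powers give 20 distinct elements), so ⟨xy⟩ = G and G is cyclic.

Answer: Yes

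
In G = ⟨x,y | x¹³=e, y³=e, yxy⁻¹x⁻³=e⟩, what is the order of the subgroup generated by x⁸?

|⟨x⁸⟩| equals the order of x⁸. Compute successive powers until reaching e:
  (x⁸)¹ = x⁸, (x⁸)² = x³, (x⁸)³ = x¹¹, (x⁸)⁴ = x⁶, (x⁸)⁵ = x, (x⁸)⁶ = x⁹, (x⁸)⁷ = x⁴, (x⁸)⁸ = x¹², (x⁸)⁹ = x⁷, (x⁸)¹⁰ = x², (x⁸)¹¹ = x¹⁰, (x⁸)¹² = x⁵, (x⁸)¹³ = e.
The smallest positive k with (x⁸)ᵏ = e is 13, so |⟨x⁸⟩| = 13.

Answer: 13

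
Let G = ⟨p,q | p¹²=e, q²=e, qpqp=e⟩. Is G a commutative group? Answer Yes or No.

p·q = pq but q·p = p¹¹q, so p·q ≠ q·p and G is not abelian.

Answer: No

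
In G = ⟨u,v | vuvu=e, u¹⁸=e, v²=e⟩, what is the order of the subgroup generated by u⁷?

|⟨u⁷⟩| equals the order of u⁷. Compute successive powers until reaching e:
  (u⁷)¹ = u⁷, (u⁷)² = u¹⁴, (u⁷)³ = u³, (u⁷)⁴ = u¹⁰, (u⁷)⁵ = u¹⁷, (u⁷)⁶ = u⁶, (u⁷)⁷ = u¹³, (u⁷)⁸ = u², (u⁷)⁹ = u⁹, (u⁷)¹⁰ = u¹⁶, (u⁷)¹¹ = u⁵, (u⁷)¹² = u¹², (u⁷)¹³ = u, (u⁷)¹⁴ = u⁸, (u⁷)¹⁵ = u¹⁵, (u⁷)¹⁶ = u⁴, (u⁷)¹⁷ = u¹¹, (u⁷)¹⁸ = e.
The smallest positive k with (u⁷)ᵏ = e is 18, so |⟨u⁷⟩| = 18.

Answer: 18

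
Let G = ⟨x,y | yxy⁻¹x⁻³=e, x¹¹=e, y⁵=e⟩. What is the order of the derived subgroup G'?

G' = [G, G] is generated by all commutators. The generator-pair commutators are: [x, y] = x⁹.
The subgroup they normally generate is {e, x, x², x³, x⁴, x⁵, x⁶, x⁷, x⁸, x⁹, x¹⁰}, of order 11.
Check: |G/G'| = 55/11 = 5 is the order of the abelianisation.

Answer: 11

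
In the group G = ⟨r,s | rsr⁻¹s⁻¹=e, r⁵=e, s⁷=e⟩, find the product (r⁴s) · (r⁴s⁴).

Compute (r⁴s) · (r⁴s⁴) by multiplying left to right and reducing via the relations at each step:
  (r⁴s) · r⁴ = r³s
  (r³s) · s⁴ = r³s⁵

Answer: r³s⁵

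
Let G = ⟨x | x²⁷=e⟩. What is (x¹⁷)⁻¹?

The order of (x¹⁷) is 27 (smallest k with (x¹⁷)ᵏ = e), so (x¹⁷)⁻¹ = (x¹⁷)²⁶ = x¹⁰.
Check: (x¹⁷) · (x¹⁰) → (x¹⁷) · x¹⁰ = e, giving e as required.

Answer: x¹⁰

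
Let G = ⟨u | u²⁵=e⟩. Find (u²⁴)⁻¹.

The order of (u²⁴) is 25 (smallest k with (u²⁴)ᵏ = e), so (u²⁴)⁻¹ = (u²⁴)²⁴ = u.
Check: (u²⁴) · u → (u²⁴) · u = e, giving e as required.

Answer: u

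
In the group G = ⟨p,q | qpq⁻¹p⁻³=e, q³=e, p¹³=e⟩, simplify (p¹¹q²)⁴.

Compute successive powers of (p¹¹q²), reducing at each step:
  (p¹¹q²)²: (p¹¹q²) · p¹¹ = p⁶q²;   (p⁶q²) · q² = p⁶q
  (p¹¹q²)³: (p⁶q) · p¹¹ = q;   q · q² = e
  (p¹¹q²)⁴: e · p¹¹ = p¹¹;   (p¹¹) · q² = p¹¹q²

Answer: p¹¹q²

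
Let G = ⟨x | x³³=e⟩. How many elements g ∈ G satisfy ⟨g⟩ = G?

G is cyclic of order 33. An element generates G iff its order is 33, and a cyclic group of order 33 has exactly φ(33) = 20 such elements.

Answer: 20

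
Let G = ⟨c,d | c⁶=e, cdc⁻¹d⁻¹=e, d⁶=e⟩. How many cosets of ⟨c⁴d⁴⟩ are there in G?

First find ord(c⁴d⁴) by computing successive powers:
  (c⁴d⁴)¹ = c⁴d⁴, (c⁴d⁴)² = c²d², (c⁴d⁴)³ = e.
So |⟨c⁴d⁴⟩| = ord(c⁴d⁴) = 3. With |G| = 36, by Lagrange [G : ⟨c⁴d⁴⟩] = 36/3 = 12.

Answer: 12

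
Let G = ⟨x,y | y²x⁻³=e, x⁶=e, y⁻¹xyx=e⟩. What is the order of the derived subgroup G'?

G' = [G, G] is generated by all commutators. The generator-pair commutators are: [x, y] = x².
The subgroup they normally generate is {e, x², x⁴}, of order 3.
Check: |G/G'| = 12/3 = 4 is the order of the abelianisation.

Answer: 3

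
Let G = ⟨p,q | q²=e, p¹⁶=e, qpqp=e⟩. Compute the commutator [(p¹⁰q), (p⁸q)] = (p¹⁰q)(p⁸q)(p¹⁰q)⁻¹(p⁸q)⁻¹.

[(p¹⁰q), (p⁸q)] = (p¹⁰q)·(p⁸q)·(p¹⁰q)⁻¹·(p⁸q)⁻¹.
  (p¹⁰q) · (p⁸q) = p²
  (p²) · (p¹⁰q) = p¹²q
  (p¹²q) · (p⁸q) = p⁴

Answer: p⁴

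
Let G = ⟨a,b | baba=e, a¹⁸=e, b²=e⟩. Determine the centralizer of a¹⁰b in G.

⟨a¹⁰b⟩ ⊆ C_G(a¹⁰b) since powers of a¹⁰b commute with a¹⁰b; so |C_G(a¹⁰b)| ≥ |⟨a¹⁰b⟩| = 2.
By orbit–stabilizer, |C_G(a¹⁰b)| = |G| / |conj. class of a¹⁰b| = 36 / 9 = 4.
The 4 elements commuting with a¹⁰b are {e, a⁹, ab, a¹⁰b}.

Answer: {e, a⁹, ab, a¹⁰b}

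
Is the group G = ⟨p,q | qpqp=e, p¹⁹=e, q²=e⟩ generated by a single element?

Every cyclic group is abelian. But p·q = pq while q·p = p¹⁸q, so p·q ≠ q·p and G is not abelian. Hence G is not cyclic.

Answer: No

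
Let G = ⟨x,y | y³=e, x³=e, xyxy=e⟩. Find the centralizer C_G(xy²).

⟨xy²⟩ ⊆ C_G(xy²) since powers of xy² commute with xy²; so |C_G(xy²)| ≥ |⟨xy²⟩| = 3.
By orbit–stabilizer, |C_G(xy²)| = |G| / |conj. class of xy²| = 12 / 4 = 3.
The 3 elements commuting with xy² are {e, xy², yx²}.

Answer: {e, xy², yx²}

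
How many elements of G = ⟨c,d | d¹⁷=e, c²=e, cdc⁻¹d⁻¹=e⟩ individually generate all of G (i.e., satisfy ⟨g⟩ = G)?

G is cyclic of order 34. An element generates G iff its order is 34, and a cyclic group of order 34 has exactly φ(34) = 16 such elements.

Answer: 16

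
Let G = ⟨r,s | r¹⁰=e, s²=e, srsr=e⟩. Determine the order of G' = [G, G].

G' = [G, G] is generated by all commutators. The generator-pair commutators are: [r, s] = r².
The subgroup they normally generate is {e, r², r⁴, r⁶, r⁸}, of order 5.
Check: |G/G'| = 20/5 = 4 is the order of the abelianisation.

Answer: 5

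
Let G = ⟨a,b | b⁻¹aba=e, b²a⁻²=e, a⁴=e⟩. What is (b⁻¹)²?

Compute successive powers of (b⁻¹), reducing at each step:
  (b⁻¹)²: (b⁻¹) · b⁻¹ = a²

Answer: a²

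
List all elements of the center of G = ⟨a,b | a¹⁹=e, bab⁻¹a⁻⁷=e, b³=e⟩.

An element z ∈ Z(G) iff z commutes with every generator.
For example e is central: e·a = a = a·e; e·b = b = b·e.
Whereas a ∉ Z(G) since a·b = ab ≠ a⁷b = b·a.
Checking each of the 57 elements this way gives Z(G) = {e}, of order 1.

Answer: {e}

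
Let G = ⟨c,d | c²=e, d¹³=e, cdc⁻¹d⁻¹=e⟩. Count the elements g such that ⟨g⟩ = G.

G is cyclic of order 26. An element generates G iff its order is 26, and a cyclic group of order 26 has exactly φ(26) = 12 such elements.

Answer: 12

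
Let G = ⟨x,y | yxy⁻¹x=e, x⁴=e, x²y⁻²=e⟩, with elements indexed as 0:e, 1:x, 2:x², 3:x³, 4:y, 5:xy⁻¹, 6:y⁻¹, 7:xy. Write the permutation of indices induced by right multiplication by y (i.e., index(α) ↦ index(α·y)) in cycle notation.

(0 4 2 6)(1 7 3 5)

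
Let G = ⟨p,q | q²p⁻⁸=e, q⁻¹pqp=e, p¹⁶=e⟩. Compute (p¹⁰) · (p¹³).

Compute (p¹⁰) · (p¹³) by multiplying left to right and reducing via the relations at each step:
  (p¹⁰) · p¹³ = p⁷

Answer: p⁷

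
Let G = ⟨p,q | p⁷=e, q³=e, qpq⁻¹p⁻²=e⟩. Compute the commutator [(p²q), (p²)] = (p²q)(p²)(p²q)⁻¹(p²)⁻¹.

[(p²q), (p²)] = (p²q)·(p²)·(p²q)⁻¹·(p²)⁻¹.
  (p²q) · (p²) = p⁶q
  (p⁶q) · (p⁶q²) = p⁴
  (p⁴) · (p⁵) = p²

Answer: p²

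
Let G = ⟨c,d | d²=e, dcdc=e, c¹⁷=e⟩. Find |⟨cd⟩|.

|⟨cd⟩| equals the order of cd. Compute successive powers until reaching e:
  (cd)¹ = cd, (cd)² = e.
The smallest positive k with (cd)ᵏ = e is 2, so |⟨cd⟩| = 2.

Answer: 2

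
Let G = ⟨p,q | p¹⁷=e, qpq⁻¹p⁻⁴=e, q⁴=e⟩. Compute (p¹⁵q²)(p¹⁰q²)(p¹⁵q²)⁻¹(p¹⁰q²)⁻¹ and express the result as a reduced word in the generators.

[(p¹⁵q²), (p¹⁰q²)] = (p¹⁵q²)·(p¹⁰q²)·(p¹⁵q²)⁻¹·(p¹⁰q²)⁻¹.
  (p¹⁵q²) · (p¹⁰q²) = p⁵
  (p⁵) · (p¹⁵q²) = p³q²
  (p³q²) · (p¹⁰q²) = p¹⁰

Answer: p¹⁰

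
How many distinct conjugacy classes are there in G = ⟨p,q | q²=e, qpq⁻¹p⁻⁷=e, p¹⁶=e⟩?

The conjugacy classes (representative and size) are:
  [e] (size 1), [p] (size 2), [p¹⁴] (size 2), [p³] (size 2), [p⁴] (size 2), [p¹⁰] (size 2), [p⁸] (size 1), [p⁹] (size 2), [p¹¹] (size 2), [p¹⁰q] (size 8), [pq] (size 8).
Class equation: 1 + 2 + 2 + 2 + 2 + 2 + 1 + 2 + 2 + 8 + 8 = 32 = |G|. So G has 11 conjugacy classes.

Answer: 11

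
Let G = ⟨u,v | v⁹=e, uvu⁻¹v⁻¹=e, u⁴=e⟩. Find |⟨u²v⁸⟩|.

|⟨u²v⁸⟩| equals the order of u²v⁸. Compute successive powers until reaching e:
  (u²v⁸)¹ = u²v⁸, (u²v⁸)² = v⁷, (u²v⁸)³ = u²v⁶, (u²v⁸)⁴ = v⁵, (u²v⁸)⁵ = u²v⁴, (u²v⁸)⁶ = v³, (u²v⁸)⁷ = u²v², (u²v⁸)⁸ = v, (u²v⁸)⁹ = u², (u²v⁸)¹⁰ = v⁸, (u²v⁸)¹¹ = u²v⁷, (u²v⁸)¹² = v⁶, (u²v⁸)¹³ = u²v⁵, (u²v⁸)¹⁴ = v⁴, (u²v⁸)¹⁵ = u²v³, (u²v⁸)¹⁶ = v², (u²v⁸)¹⁷ = u²v, (u²v⁸)¹⁸ = e.
The smallest positive k with (u²v⁸)ᵏ = e is 18, so |⟨u²v⁸⟩| = 18.

Answer: 18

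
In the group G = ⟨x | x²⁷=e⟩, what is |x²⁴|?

Compute successive powers until reaching e:
  (x²⁴)¹ = x²⁴, (x²⁴)² = x²¹, (x²⁴)³ = x¹⁸, (x²⁴)⁴ = x¹⁵, (x²⁴)⁵ = x¹², (x²⁴)⁶ = x⁹, (x²⁴)⁷ = x⁶, (x²⁴)⁸ = x³, (x²⁴)⁹ = e.
The smallest positive k with (x²⁴)ᵏ = e is 9.

Answer: 9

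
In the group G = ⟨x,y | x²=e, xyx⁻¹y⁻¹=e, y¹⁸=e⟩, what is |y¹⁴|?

Compute successive powers until reaching e:
  (y¹⁴)¹ = y¹⁴, (y¹⁴)² = y¹⁰, (y¹⁴)³ = y⁶, (y¹⁴)⁴ = y², (y¹⁴)⁵ = y¹⁶, (y¹⁴)⁶ = y¹², (y¹⁴)⁷ = y⁸, (y¹⁴)⁸ = y⁴, (y¹⁴)⁹ = e.
The smallest positive k with (y¹⁴)ᵏ = e is 9.

Answer: 9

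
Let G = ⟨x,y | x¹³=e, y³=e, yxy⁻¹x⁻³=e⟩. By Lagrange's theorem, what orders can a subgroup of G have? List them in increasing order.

|G| = 39 = 3 · 13. By Lagrange's theorem the order of any subgroup divides 39; the divisors of 39 are 1, 3, 13, 39.

Answer: 1, 3, 13, 39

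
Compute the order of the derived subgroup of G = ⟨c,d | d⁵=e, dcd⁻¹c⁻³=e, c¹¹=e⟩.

G' = [G, G] is generated by all commutators. The generator-pair commutators are: [c, d] = c⁹.
The subgroup they normally generate is {e, c, c², c³, c⁴, c⁵, c⁶, c⁷, c⁸, c⁹, c¹⁰}, of order 11.
Check: |G/G'| = 55/11 = 5 is the order of the abelianisation.

Answer: 11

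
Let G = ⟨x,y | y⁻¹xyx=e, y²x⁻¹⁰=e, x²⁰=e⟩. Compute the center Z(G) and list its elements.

An element z ∈ Z(G) iff z commutes with every generator.
For example x¹⁰ is central: (x¹⁰)·x = x¹¹ = x·(x¹⁰); (x¹⁰)·y = y⁻¹ = y·(x¹⁰).
Whereas x ∉ Z(G) since x·y = xy ≠ x⁹y⁻¹ = y·x.
Checking each of the 40 elements this way gives Z(G) = {e, x¹⁰}, of order 2.

Answer: {e, x¹⁰}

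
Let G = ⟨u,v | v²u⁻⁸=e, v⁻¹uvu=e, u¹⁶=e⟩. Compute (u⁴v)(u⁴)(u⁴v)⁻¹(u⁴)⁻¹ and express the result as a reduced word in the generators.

[(u⁴v), (u⁴)] = (u⁴v)·(u⁴)·(u⁴v)⁻¹·(u⁴)⁻¹.
  (u⁴v) · (u⁴) = v
  v · (u⁴v⁻¹) = u¹²
  (u¹²) · (u¹²) = u⁸

Answer: u⁸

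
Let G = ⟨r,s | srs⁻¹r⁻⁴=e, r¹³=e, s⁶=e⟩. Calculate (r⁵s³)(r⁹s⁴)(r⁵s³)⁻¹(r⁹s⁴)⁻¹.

[(r⁵s³), (r⁹s⁴)] = (r⁵s³)·(r⁹s⁴)·(r⁵s³)⁻¹·(r⁹s⁴)⁻¹.
  (r⁵s³) · (r⁹s⁴) = r⁹s
  (r⁹s) · (r⁵s³) = r³s⁴
  (r³s⁴) · (r¹²s²) = r⁷

Answer: r⁷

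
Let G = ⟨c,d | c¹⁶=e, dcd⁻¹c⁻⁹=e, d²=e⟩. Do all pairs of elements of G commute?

c·d = cd but d·c = c⁹d, so c·d ≠ d·c and G is not abelian.

Answer: No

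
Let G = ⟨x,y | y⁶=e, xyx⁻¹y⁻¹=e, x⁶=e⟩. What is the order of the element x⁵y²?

Compute successive powers until reaching e:
  (x⁵y²)¹ = x⁵y², (x⁵y²)² = x⁴y⁴, (x⁵y²)³ = x³, (x⁵y²)⁴ = x²y², (x⁵y²)⁵ = xy⁴, (x⁵y²)⁶ = e.
The smallest positive k with (x⁵y²)ᵏ = e is 6.

Answer: 6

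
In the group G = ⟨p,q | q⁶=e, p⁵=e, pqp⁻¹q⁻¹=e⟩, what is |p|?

Compute successive powers until reaching e:
  p¹ = p, p² = p², p³ = p³, p⁴ = p⁴, p⁵ = e.
The smallest positive k with pᵏ = e is 5.

Answer: 5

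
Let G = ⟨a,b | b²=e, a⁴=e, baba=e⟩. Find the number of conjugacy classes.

The conjugacy classes (representative and size) are:
  [e] (size 1), [a] (size 2), [a²] (size 1), [a²b] (size 2), [a³b] (size 2).
Class equation: 1 + 2 + 1 + 2 + 2 = 8 = |G|. So G has 5 conjugacy classes.

Answer: 5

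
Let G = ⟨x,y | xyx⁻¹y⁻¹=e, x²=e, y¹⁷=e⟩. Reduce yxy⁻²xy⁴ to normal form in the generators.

Multiply left to right, reducing at each step:
  y · x = xy
  (xy) · y⁻² = xy¹⁶
  (xy¹⁶) · x = y¹⁶
  (y¹⁶) · y⁴ = y³

Answer: y³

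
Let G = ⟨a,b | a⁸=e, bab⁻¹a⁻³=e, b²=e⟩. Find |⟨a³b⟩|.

|⟨a³b⟩| equals the order of a³b. Compute successive powers until reaching e:
  (a³b)¹ = a³b, (a³b)² = a⁴, (a³b)³ = a⁷b, (a³b)⁴ = e.
The smallest positive k with (a³b)ᵏ = e is 4, so |⟨a³b⟩| = 4.

Answer: 4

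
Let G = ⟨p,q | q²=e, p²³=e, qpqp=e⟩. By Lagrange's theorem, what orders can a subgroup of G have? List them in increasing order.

|G| = 46 = 2 · 23. By Lagrange's theorem the order of any subgroup divides 46; the divisors of 46 are 1, 2, 23, 46.

Answer: 1, 2, 23, 46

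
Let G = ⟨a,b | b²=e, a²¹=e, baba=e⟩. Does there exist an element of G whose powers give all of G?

Every cyclic group is abelian. But a·b = ab while b·a = a²⁰b, so a·b ≠ b·a and G is not abelian. Hence G is not cyclic.

Answer: No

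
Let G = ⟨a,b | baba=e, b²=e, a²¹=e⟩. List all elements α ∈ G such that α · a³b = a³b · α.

⟨a³b⟩ ⊆ C_G(a³b) since powers of a³b commute with a³b; so |C_G(a³b)| ≥ |⟨a³b⟩| = 2.
By orbit–stabilizer, |C_G(a³b)| = |G| / |conj. class of a³b| = 42 / 21 = 2.
The 2 elements commuting with a³b are {e, a³b}.

Answer: {e, a³b}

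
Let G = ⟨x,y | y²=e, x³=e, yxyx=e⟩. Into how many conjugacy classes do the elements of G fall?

The conjugacy classes (representative and size) are:
  [e] (size 1), [x] (size 2), [xy] (size 3).
Class equation: 1 + 2 + 3 = 6 = |G|. So G has 3 conjugacy classes.

Answer: 3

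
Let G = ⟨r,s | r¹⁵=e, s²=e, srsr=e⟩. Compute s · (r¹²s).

Compute s · (r¹²s) by multiplying left to right and reducing via the relations at each step:
  s · r¹² = r³s
  (r³s) · s = r³

Answer: r³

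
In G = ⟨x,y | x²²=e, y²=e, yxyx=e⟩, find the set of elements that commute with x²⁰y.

⟨x²⁰y⟩ ⊆ C_G(x²⁰y) since powers of x²⁰y commute with x²⁰y; so |C_G(x²⁰y)| ≥ |⟨x²⁰y⟩| = 2.
By orbit–stabilizer, |C_G(x²⁰y)| = |G| / |conj. class of x²⁰y| = 44 / 11 = 4.
The 4 elements commuting with x²⁰y are {e, x¹¹, x⁹y, x²⁰y}.

Answer: {e, x¹¹, x⁹y, x²⁰y}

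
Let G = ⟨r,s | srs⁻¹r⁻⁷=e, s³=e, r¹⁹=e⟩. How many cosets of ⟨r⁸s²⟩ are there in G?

First find ord(r⁸s²) by computing successive powers:
  (r⁸s²)¹ = r⁸s², (r⁸s²)² = rs, (r⁸s²)³ = e.
So |⟨r⁸s²⟩| = ord(r⁸s²) = 3. With |G| = 57, by Lagrange [G : ⟨r⁸s²⟩] = 57/3 = 19.

Answer: 19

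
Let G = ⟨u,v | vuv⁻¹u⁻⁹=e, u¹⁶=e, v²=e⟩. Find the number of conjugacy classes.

The conjugacy classes (representative and size) are:
  [e] (size 1), [u⁹] (size 2), [u²] (size 1), [u³] (size 2), [u⁴] (size 1), [u¹³] (size 2), [u⁶] (size 1), [u¹⁵] (size 2), [u⁸] (size 1), [u¹⁰] (size 1), [u¹²] (size 1), [u¹⁴] (size 1), [v] (size 2), [uv] (size 2), [u²v] (size 2), [u¹¹v] (size 2), [u⁴v] (size 2), [u¹³v] (size 2), [u¹⁴v] (size 2), [u¹⁵v] (size 2).
Class equation: 1 + 2 + 1 + 2 + 1 + 2 + 1 + 2 + 1 + 1 + 1 + 1 + 2 + 2 + 2 + 2 + 2 + 2 + 2 + 2 = 32 = |G|. So G has 20 conjugacy classes.

Answer: 20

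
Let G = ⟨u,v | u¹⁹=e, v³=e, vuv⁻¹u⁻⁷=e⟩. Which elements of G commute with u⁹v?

⟨u⁹v⟩ ⊆ C_G(u⁹v) since powers of u⁹v commute with u⁹v; so |C_G(u⁹v)| ≥ |⟨u⁹v⟩| = 3.
By orbit–stabilizer, |C_G(u⁹v)| = |G| / |conj. class of u⁹v| = 57 / 19 = 3.
The 3 elements commuting with u⁹v are {e, u⁹v, u¹⁵v²}.

Answer: {e, u⁹v, u¹⁵v²}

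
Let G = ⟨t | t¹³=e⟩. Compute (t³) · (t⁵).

Compute (t³) · (t⁵) by multiplying left to right and reducing via the relations at each step:
  (t³) · t⁵ = t⁸

Answer: t⁸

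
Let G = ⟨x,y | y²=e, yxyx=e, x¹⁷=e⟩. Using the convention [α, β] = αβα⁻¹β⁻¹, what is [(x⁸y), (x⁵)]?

[(x⁸y), (x⁵)] = (x⁸y)·(x⁵)·(x⁸y)⁻¹·(x⁵)⁻¹.
  (x⁸y) · (x⁵) = x³y
  (x³y) · (x⁸y) = x¹²
  (x¹²) · (x¹²) = x⁷

Answer: x⁷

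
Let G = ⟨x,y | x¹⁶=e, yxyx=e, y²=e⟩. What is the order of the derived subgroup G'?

G' = [G, G] is generated by all commutators. The generator-pair commutators are: [x, y] = x².
The subgroup they normally generate is {e, x², x⁴, x⁶, x⁸, x¹⁰, x¹², x¹⁴}, of order 8.
Check: |G/G'| = 32/8 = 4 is the order of the abelianisation.

Answer: 8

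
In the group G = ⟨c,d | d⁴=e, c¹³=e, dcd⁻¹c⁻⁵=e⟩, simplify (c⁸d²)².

Compute successive powers of (c⁸d²), reducing at each step:
  (c⁸d²)²: (c⁸d²) · c⁸ = d²;   (d²) · d² = e

Answer: e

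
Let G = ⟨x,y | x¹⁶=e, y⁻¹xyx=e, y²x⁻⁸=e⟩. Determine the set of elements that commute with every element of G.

An element z ∈ Z(G) iff z commutes with every generator.
For example x⁸ is central: (x⁸)·x = x⁹ = x·(x⁸); (x⁸)·y = y⁻¹ = y·(x⁸).
Whereas x ∉ Z(G) since x·y = xy ≠ x⁷y⁻¹ = y·x.
Checking each of the 32 elements this way gives Z(G) = {e, x⁸}, of order 2.

Answer: {e, x⁸}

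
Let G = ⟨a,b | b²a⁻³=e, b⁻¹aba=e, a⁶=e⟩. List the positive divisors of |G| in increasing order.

|G| = 12 = 2² · 3. By Lagrange's theorem the order of any subgroup divides 12; the divisors of 12 are 1, 2, 3, 4, 6, 12.

Answer: 1, 2, 3, 4, 6, 12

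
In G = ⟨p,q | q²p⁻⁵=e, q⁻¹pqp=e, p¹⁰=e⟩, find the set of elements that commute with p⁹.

⟨p⁹⟩ ⊆ C_G(p⁹) since powers of p⁹ commute with p⁹; so |C_G(p⁹)| ≥ |⟨p⁹⟩| = 10.
By orbit–stabilizer, |C_G(p⁹)| = |G| / |conj. class of p⁹| = 20 / 2 = 10.
The 10 elements commuting with p⁹ are {e, p, p², p³, p⁴, p⁵, p⁶, p⁷, p⁸, p⁹}.

Answer: {e, p, p², p³, p⁴, p⁵, p⁶, p⁷, p⁸, p⁹}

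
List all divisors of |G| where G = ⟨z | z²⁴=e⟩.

|G| = 24 = 2³ · 3. By Lagrange's theorem the order of any subgroup divides 24; the divisors of 24 are 1, 2, 3, 4, 6, 8, 12, 24.

Answer: 1, 2, 3, 4, 6, 8, 12, 24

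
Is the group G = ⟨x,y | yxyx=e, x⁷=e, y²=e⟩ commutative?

x·y = xy but y·x = x⁶y, so x·y ≠ y·x and G is not abelian.

Answer: No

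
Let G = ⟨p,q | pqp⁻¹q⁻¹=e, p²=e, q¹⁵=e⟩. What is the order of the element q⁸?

Compute successive powers until reaching e:
  (q⁸)¹ = q⁸, (q⁸)² = q, (q⁸)³ = q⁹, (q⁸)⁴ = q², (q⁸)⁵ = q¹⁰, (q⁸)⁶ = q³, (q⁸)⁷ = q¹¹, (q⁸)⁸ = q⁴, (q⁸)⁹ = q¹², (q⁸)¹⁰ = q⁵, (q⁸)¹¹ = q¹³, (q⁸)¹² = q⁶, (q⁸)¹³ = q¹⁴, (q⁸)¹⁴ = q⁷, (q⁸)¹⁵ = e.
The smallest positive k with (q⁸)ᵏ = e is 15.

Answer: 15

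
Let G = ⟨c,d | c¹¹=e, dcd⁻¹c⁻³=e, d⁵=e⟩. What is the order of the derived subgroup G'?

G' = [G, G] is generated by all commutators. The generator-pair commutators are: [c, d] = c⁹.
The subgroup they normally generate is {e, c, c², c³, c⁴, c⁵, c⁶, c⁷, c⁸, c⁹, c¹⁰}, of order 11.
Check: |G/G'| = 55/11 = 5 is the order of the abelianisation.

Answer: 11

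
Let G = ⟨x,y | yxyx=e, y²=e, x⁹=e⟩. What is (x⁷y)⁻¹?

The order of (x⁷y) is 2 (smallest k with (x⁷y)ᵏ = e), so (x⁷y)⁻¹ = (x⁷y)¹ = x⁷y.
Check: (x⁷y) · (x⁷y) → (x⁷y) · x⁷ = y;   y · y = e, giving e as required.

Answer: x⁷y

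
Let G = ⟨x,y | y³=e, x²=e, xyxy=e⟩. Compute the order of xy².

Compute successive powers until reaching e:
  (xy²)¹ = xy², (xy²)² = e.
The smallest positive k with (xy²)ᵏ = e is 2.

Answer: 2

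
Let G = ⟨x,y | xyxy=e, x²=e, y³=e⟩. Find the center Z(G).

An element z ∈ Z(G) iff z commutes with every generator.
For example e is central: e·x = x = x·e; e·y = y = y·e.
Whereas x ∉ Z(G) since x·y = xy ≠ xy² = y·x.
Checking each of the 6 elements this way gives Z(G) = {e}, of order 1.

Answer: {e}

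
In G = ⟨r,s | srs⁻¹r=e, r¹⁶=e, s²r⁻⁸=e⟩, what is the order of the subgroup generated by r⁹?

|⟨r⁹⟩| equals the order of r⁹. Compute successive powers until reaching e:
  (r⁹)¹ = r⁹, (r⁹)² = r², (r⁹)³ = r¹¹, (r⁹)⁴ = r⁴, (r⁹)⁵ = r¹³, (r⁹)⁶ = r⁶, (r⁹)⁷ = r¹⁵, (r⁹)⁸ = r⁸, (r⁹)⁹ = r, (r⁹)¹⁰ = r¹⁰, (r⁹)¹¹ = r³, (r⁹)¹² = r¹², (r⁹)¹³ = r⁵, (r⁹)¹⁴ = r¹⁴, (r⁹)¹⁵ = r⁷, (r⁹)¹⁶ = e.
The smallest positive k with (r⁹)ᵏ = e is 16, so |⟨r⁹⟩| = 16.

Answer: 16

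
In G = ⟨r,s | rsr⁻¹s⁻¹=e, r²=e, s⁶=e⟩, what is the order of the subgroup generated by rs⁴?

|⟨rs⁴⟩| equals the order of rs⁴. Compute successive powers until reaching e:
  (rs⁴)¹ = rs⁴, (rs⁴)² = s², (rs⁴)³ = r, (rs⁴)⁴ = s⁴, (rs⁴)⁵ = rs², (rs⁴)⁶ = e.
The smallest positive k with (rs⁴)ᵏ = e is 6, so |⟨rs⁴⟩| = 6.

Answer: 6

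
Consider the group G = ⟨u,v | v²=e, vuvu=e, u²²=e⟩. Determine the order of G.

Enumerate words in the generators, reducing via the relations: the distinct elements are
  {e, u, v, uv, u², u³, u⁴, u⁵, u⁶, u⁷, u⁸, u⁹, u²v, u²¹, u²⁰, u³v, u¹², u¹³, u¹¹, u¹⁰, u¹⁴, u¹⁵, u¹⁶, u¹⁷, u¹⁸, u¹⁹, u⁴v, u⁵v, u⁶v, u⁷v, u⁸v, u⁹v, u²¹v, u²⁰v, u¹²v, u¹³v, u¹¹v, u¹⁰v, u¹⁴v, u¹⁵v, u¹⁶v, u¹⁷v, u¹⁸v, u¹⁹v}.
No further products give new elements, so |G| = 44.

Answer: 44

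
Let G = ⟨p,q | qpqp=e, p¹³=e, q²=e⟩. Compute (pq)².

Compute successive powers of (pq), reducing at each step:
  (pq)²: (pq) · p = q;   q · q = e

Answer: e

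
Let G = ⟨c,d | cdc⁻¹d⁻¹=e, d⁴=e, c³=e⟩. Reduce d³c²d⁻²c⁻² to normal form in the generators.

Multiply left to right, reducing at each step:
  (d³) · c² = c²d³
  (c²d³) · d⁻² = c²d
  (c²d) · c⁻² = d

Answer: d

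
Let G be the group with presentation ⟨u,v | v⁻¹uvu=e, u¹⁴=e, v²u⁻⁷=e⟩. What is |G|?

Enumerate words in the generators, reducing via the relations: the distinct elements are
  {e, u, v, uv, u², u³, u⁴, u⁵, u⁶, u⁷, u⁸, u⁹, u²v, u³v, u¹², u¹³, u¹¹, u¹⁰, u⁴v, u⁵v, u⁶v, v⁻¹, uv⁻¹, u²v⁻¹, u³v⁻¹, u⁴v⁻¹, u⁵v⁻¹, u⁶v⁻¹}.
No further products give new elements, so |G| = 28.

Answer: 28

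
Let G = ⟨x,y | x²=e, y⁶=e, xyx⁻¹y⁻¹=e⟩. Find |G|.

Enumerate words in the generators, reducing via the relations: the distinct elements are
  {e, x, y, xy, y², y³, y⁴, y⁵, xy², xy³, xy⁴, xy⁵}.
No further products give new elements, so |G| = 12.

Answer: 12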